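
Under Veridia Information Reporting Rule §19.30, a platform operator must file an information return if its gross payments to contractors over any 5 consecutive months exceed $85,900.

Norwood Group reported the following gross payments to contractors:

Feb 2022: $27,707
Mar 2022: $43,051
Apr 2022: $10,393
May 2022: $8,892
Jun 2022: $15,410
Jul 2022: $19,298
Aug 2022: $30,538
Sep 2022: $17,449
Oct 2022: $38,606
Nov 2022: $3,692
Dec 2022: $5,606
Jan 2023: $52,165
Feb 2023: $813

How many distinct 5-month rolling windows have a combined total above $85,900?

Feb 2022–Jun 2022: $27,707 + $43,051 + $10,393 + $8,892 + $15,410 = $105,453 (over)
Mar 2022–Jul 2022: $43,051 + $10,393 + $8,892 + $15,410 + $19,298 = $97,044 (over)
Apr 2022–Aug 2022: $10,393 + $8,892 + $15,410 + $19,298 + $30,538 = $84,531 (under)
May 2022–Sep 2022: $8,892 + $15,410 + $19,298 + $30,538 + $17,449 = $91,587 (over)
Jun 2022–Oct 2022: $15,410 + $19,298 + $30,538 + $17,449 + $38,606 = $121,301 (over)
Jul 2022–Nov 2022: $19,298 + $30,538 + $17,449 + $38,606 + $3,692 = $109,583 (over)
Aug 2022–Dec 2022: $30,538 + $17,449 + $38,606 + $3,692 + $5,606 = $95,891 (over)
Sep 2022–Jan 2023: $17,449 + $38,606 + $3,692 + $5,606 + $52,165 = $117,518 (over)
Oct 2022–Feb 2023: $38,606 + $3,692 + $5,606 + $52,165 + $813 = $100,882 (over)
8 windows exceed the threshold.

8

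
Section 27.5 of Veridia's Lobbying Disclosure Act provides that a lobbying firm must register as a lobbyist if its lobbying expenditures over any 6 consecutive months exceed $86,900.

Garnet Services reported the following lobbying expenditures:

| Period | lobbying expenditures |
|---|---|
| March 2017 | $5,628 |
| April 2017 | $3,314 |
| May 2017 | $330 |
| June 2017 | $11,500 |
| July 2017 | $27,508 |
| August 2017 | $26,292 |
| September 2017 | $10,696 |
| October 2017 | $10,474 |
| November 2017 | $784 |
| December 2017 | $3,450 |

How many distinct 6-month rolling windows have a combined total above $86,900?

1

March 2017–August 2017: $5,628 + $3,314 + $330 + $11,500 + $27,508 + $26,292 = $74,572 (under)
April 2017–September 2017: $3,314 + $330 + $11,500 + $27,508 + $26,292 + $10,696 = $79,640 (under)
May 2017–October 2017: $330 + $11,500 + $27,508 + $26,292 + $10,696 + $10,474 = $86,800 (under)
June 2017–November 2017: $11,500 + $27,508 + $26,292 + $10,696 + $10,474 + $784 = $87,254 (over)
July 2017–December 2017: $27,508 + $26,292 + $10,696 + $10,474 + $784 + $3,450 = $79,204 (under)
1 window exceeds the threshold.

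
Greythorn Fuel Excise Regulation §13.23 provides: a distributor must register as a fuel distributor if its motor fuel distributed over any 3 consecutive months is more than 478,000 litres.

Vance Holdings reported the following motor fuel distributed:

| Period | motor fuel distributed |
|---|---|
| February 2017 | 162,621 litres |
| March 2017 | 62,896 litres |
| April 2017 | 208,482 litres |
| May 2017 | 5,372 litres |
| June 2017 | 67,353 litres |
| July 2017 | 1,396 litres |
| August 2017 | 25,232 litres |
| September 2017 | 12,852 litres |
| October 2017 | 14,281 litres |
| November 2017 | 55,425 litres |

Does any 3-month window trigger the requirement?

February 2017–April 2017: 162,621 litres + 62,896 litres + 208,482 litres = 433,999 litres (under)
March 2017–May 2017: 62,896 litres + 208,482 litres + 5,372 litres = 276,750 litres (under)
April 2017–June 2017: 208,482 litres + 5,372 litres + 67,353 litres = 281,207 litres (under)
May 2017–July 2017: 5,372 litres + 67,353 litres + 1,396 litres = 74,121 litres (under)
June 2017–August 2017: 67,353 litres + 1,396 litres + 25,232 litres = 93,981 litres (under)
July 2017–September 2017: 1,396 litres + 25,232 litres + 12,852 litres = 39,480 litres (under)
August 2017–October 2017: 25,232 litres + 12,852 litres + 14,281 litres = 52,365 litres (under)
September 2017–November 2017: 12,852 litres + 14,281 litres + 55,425 litres = 82,558 litres (under)
No window exceeds 478,000 litres.

No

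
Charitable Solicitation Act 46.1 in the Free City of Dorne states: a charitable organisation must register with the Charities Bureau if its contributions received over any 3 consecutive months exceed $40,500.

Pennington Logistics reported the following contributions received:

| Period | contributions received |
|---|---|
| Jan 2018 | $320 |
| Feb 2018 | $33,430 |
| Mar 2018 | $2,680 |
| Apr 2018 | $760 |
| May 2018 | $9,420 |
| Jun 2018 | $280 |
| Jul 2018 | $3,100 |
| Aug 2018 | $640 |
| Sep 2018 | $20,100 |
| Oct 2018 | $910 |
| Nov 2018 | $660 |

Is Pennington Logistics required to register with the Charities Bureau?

Jan 2018–Mar 2018: $320 + $33,430 + $2,680 = $36,430 (under)
Feb 2018–Apr 2018: $33,430 + $2,680 + $760 = $36,870 (under)
Mar 2018–May 2018: $2,680 + $760 + $9,420 = $12,860 (under)
Apr 2018–Jun 2018: $760 + $9,420 + $280 = $10,460 (under)
May 2018–Jul 2018: $9,420 + $280 + $3,100 = $12,800 (under)
Jun 2018–Aug 2018: $280 + $3,100 + $640 = $4,020 (under)
Jul 2018–Sep 2018: $3,100 + $640 + $20,100 = $23,840 (under)
Aug 2018–Oct 2018: $640 + $20,100 + $910 = $21,650 (under)
Sep 2018–Nov 2018: $20,100 + $910 + $660 = $21,670 (under)
No window exceeds $40,500.

No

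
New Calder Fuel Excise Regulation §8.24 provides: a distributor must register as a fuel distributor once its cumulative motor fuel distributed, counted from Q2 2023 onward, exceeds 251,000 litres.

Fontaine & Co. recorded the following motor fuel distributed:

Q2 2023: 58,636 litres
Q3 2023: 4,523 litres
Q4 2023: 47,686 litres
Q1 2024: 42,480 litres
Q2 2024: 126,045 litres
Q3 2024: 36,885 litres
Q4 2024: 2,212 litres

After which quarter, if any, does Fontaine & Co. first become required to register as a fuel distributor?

Q2 2024

Through Q2 2023: 58,636 litres
Through Q3 2023: 63,159 litres
Through Q4 2023: 110,845 litres
Through Q1 2024: 153,325 litres
Through Q2 2024: 279,370 litres ← exceeds threshold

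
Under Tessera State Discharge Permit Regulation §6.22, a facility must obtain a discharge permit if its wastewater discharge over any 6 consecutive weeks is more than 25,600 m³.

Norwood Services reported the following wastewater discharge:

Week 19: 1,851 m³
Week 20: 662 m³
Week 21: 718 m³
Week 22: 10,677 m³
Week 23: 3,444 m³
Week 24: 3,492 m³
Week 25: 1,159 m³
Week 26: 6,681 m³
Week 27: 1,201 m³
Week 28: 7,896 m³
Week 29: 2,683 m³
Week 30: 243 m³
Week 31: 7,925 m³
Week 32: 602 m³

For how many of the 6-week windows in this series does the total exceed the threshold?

3

Week 19–Week 24: 1,851 m³ + 662 m³ + 718 m³ + 10,677 m³ + 3,444 m³ + 3,492 m³ = 20,844 m³ (under)
Week 20–Week 25: 662 m³ + 718 m³ + 10,677 m³ + 3,444 m³ + 3,492 m³ + 1,159 m³ = 20,152 m³ (under)
Week 21–Week 26: 718 m³ + 10,677 m³ + 3,444 m³ + 3,492 m³ + 1,159 m³ + 6,681 m³ = 26,171 m³ (over)
Week 22–Week 27: 10,677 m³ + 3,444 m³ + 3,492 m³ + 1,159 m³ + 6,681 m³ + 1,201 m³ = 26,654 m³ (over)
Week 23–Week 28: 3,444 m³ + 3,492 m³ + 1,159 m³ + 6,681 m³ + 1,201 m³ + 7,896 m³ = 23,873 m³ (under)
Week 24–Week 29: 3,492 m³ + 1,159 m³ + 6,681 m³ + 1,201 m³ + 7,896 m³ + 2,683 m³ = 23,112 m³ (under)
Week 25–Week 30: 1,159 m³ + 6,681 m³ + 1,201 m³ + 7,896 m³ + 2,683 m³ + 243 m³ = 19,863 m³ (under)
Week 26–Week 31: 6,681 m³ + 1,201 m³ + 7,896 m³ + 2,683 m³ + 243 m³ + 7,925 m³ = 26,629 m³ (over)
Week 27–Week 32: 1,201 m³ + 7,896 m³ + 2,683 m³ + 243 m³ + 7,925 m³ + 602 m³ = 20,550 m³ (under)
3 windows exceed the threshold.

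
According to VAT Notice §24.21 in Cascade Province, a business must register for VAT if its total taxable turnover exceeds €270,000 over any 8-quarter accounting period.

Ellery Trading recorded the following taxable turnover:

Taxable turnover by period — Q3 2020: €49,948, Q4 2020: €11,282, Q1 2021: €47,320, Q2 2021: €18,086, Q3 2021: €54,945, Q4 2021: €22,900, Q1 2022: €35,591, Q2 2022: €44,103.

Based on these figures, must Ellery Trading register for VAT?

Yes

Total taxable turnover: €49,948 + €11,282 + €47,320 + €18,086 + €54,945 + €22,900 + €35,591 + €44,103 = €284,175.
€284,175 > €270,000, so the threshold is exceeded.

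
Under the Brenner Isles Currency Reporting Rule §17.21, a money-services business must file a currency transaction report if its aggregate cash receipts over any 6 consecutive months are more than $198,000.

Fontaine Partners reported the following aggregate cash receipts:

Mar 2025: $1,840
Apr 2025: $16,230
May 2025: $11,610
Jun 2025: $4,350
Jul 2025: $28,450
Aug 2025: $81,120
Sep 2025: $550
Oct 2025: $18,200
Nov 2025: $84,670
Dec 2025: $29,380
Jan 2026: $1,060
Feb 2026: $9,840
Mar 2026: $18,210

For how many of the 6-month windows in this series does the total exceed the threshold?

3

Mar 2025–Aug 2025: $1,840 + $16,230 + $11,610 + $4,350 + $28,450 + $81,120 = $143,600 (under)
Apr 2025–Sep 2025: $16,230 + $11,610 + $4,350 + $28,450 + $81,120 + $550 = $142,310 (under)
May 2025–Oct 2025: $11,610 + $4,350 + $28,450 + $81,120 + $550 + $18,200 = $144,280 (under)
Jun 2025–Nov 2025: $4,350 + $28,450 + $81,120 + $550 + $18,200 + $84,670 = $217,340 (over)
Jul 2025–Dec 2025: $28,450 + $81,120 + $550 + $18,200 + $84,670 + $29,380 = $242,370 (over)
Aug 2025–Jan 2026: $81,120 + $550 + $18,200 + $84,670 + $29,380 + $1,060 = $214,980 (over)
Sep 2025–Feb 2026: $550 + $18,200 + $84,670 + $29,380 + $1,060 + $9,840 = $143,700 (under)
Oct 2025–Mar 2026: $18,200 + $84,670 + $29,380 + $1,060 + $9,840 + $18,210 = $161,360 (under)
3 windows exceed the threshold.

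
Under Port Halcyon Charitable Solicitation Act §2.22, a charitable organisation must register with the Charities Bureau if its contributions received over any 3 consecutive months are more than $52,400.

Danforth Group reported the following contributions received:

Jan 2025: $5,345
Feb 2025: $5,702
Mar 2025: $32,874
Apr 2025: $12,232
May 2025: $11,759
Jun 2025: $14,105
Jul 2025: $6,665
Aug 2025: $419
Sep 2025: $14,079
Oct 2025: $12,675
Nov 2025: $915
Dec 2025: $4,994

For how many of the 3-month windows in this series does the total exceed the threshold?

Jan 2025–Mar 2025: $5,345 + $5,702 + $32,874 = $43,921 (under)
Feb 2025–Apr 2025: $5,702 + $32,874 + $12,232 = $50,808 (under)
Mar 2025–May 2025: $32,874 + $12,232 + $11,759 = $56,865 (over)
Apr 2025–Jun 2025: $12,232 + $11,759 + $14,105 = $38,096 (under)
May 2025–Jul 2025: $11,759 + $14,105 + $6,665 = $32,529 (under)
Jun 2025–Aug 2025: $14,105 + $6,665 + $419 = $21,189 (under)
Jul 2025–Sep 2025: $6,665 + $419 + $14,079 = $21,163 (under)
Aug 2025–Oct 2025: $419 + $14,079 + $12,675 = $27,173 (under)
Sep 2025–Nov 2025: $14,079 + $12,675 + $915 = $27,669 (under)
Oct 2025–Dec 2025: $12,675 + $915 + $4,994 = $18,584 (under)
1 window exceeds the threshold.

1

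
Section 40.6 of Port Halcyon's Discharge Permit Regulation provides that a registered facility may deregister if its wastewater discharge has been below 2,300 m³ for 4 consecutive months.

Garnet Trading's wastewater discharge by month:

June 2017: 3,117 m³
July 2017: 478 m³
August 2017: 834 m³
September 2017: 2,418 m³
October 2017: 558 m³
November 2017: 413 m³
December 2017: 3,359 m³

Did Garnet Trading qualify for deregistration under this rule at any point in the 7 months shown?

Months below 2,300 m³: July 2017, August 2017, October 2017, November 2017.
Longest run of consecutive months below the threshold: 2.
2 < 4, so Garnet Trading never became eligible.

No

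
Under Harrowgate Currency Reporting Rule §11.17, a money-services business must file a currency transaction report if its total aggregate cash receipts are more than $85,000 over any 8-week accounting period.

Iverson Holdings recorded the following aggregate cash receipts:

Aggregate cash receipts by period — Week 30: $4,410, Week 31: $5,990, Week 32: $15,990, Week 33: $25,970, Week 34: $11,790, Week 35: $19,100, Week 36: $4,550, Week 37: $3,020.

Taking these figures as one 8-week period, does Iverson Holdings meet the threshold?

Total aggregate cash receipts: $4,410 + $5,990 + $15,990 + $25,970 + $11,790 + $19,100 + $4,550 + $3,020 = $90,820.
$90,820 > $85,000, so the threshold is exceeded.

Yes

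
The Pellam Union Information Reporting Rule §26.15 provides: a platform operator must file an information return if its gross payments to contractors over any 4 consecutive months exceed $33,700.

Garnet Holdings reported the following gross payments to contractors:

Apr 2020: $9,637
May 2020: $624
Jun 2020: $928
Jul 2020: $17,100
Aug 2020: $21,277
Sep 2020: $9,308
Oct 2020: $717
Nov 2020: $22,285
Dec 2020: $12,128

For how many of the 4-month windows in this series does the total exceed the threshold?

5

Apr 2020–Jul 2020: $9,637 + $624 + $928 + $17,100 = $28,289 (under)
May 2020–Aug 2020: $624 + $928 + $17,100 + $21,277 = $39,929 (over)
Jun 2020–Sep 2020: $928 + $17,100 + $21,277 + $9,308 = $48,613 (over)
Jul 2020–Oct 2020: $17,100 + $21,277 + $9,308 + $717 = $48,402 (over)
Aug 2020–Nov 2020: $21,277 + $9,308 + $717 + $22,285 = $53,587 (over)
Sep 2020–Dec 2020: $9,308 + $717 + $22,285 + $12,128 = $44,438 (over)
5 windows exceed the threshold.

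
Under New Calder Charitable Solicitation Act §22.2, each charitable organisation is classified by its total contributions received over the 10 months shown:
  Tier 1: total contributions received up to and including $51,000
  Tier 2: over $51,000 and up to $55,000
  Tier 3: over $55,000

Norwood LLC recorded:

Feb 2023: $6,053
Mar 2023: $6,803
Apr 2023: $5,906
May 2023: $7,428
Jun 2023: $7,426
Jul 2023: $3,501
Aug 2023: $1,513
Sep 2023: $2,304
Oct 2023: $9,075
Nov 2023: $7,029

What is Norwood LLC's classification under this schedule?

Total contributions received: $6,053 + $6,803 + $5,906 + $7,428 + $7,426 + $3,501 + $1,513 + $2,304 + $9,075 + $7,029 = $57,038.
$57,038 > $55,000, so Tier 3 applies.

Tier 3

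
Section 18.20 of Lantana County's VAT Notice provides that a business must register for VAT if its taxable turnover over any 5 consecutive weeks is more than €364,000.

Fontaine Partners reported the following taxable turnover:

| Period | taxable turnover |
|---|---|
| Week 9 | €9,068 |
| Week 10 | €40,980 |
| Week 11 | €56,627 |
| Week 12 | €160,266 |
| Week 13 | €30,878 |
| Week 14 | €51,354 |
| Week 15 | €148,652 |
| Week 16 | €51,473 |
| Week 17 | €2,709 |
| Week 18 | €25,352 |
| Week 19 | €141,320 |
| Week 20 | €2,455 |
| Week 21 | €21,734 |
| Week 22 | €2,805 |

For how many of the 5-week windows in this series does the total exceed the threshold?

3

Week 9–Week 13: €9,068 + €40,980 + €56,627 + €160,266 + €30,878 = €297,819 (under)
Week 10–Week 14: €40,980 + €56,627 + €160,266 + €30,878 + €51,354 = €340,105 (under)
Week 11–Week 15: €56,627 + €160,266 + €30,878 + €51,354 + €148,652 = €447,777 (over)
Week 12–Week 16: €160,266 + €30,878 + €51,354 + €148,652 + €51,473 = €442,623 (over)
Week 13–Week 17: €30,878 + €51,354 + €148,652 + €51,473 + €2,709 = €285,066 (under)
Week 14–Week 18: €51,354 + €148,652 + €51,473 + €2,709 + €25,352 = €279,540 (under)
Week 15–Week 19: €148,652 + €51,473 + €2,709 + €25,352 + €141,320 = €369,506 (over)
Week 16–Week 20: €51,473 + €2,709 + €25,352 + €141,320 + €2,455 = €223,309 (under)
Week 17–Week 21: €2,709 + €25,352 + €141,320 + €2,455 + €21,734 = €193,570 (under)
Week 18–Week 22: €25,352 + €141,320 + €2,455 + €21,734 + €2,805 = €193,666 (under)
3 windows exceed the threshold.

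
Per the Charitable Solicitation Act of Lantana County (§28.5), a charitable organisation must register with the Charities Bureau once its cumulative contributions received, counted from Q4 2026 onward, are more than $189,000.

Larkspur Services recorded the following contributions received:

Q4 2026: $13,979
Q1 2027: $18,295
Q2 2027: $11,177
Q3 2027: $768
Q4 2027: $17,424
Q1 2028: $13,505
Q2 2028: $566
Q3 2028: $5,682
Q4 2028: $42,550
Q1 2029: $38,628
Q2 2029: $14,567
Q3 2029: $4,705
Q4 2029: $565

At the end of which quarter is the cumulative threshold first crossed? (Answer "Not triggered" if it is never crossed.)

Through Q4 2026: $13,979
Through Q1 2027: $32,274
Through Q2 2027: $43,451
Through Q3 2027: $44,219
Through Q4 2027: $61,643
Through Q1 2028: $75,148
Through Q2 2028: $75,714
Through Q3 2028: $81,396
Through Q4 2028: $123,946
Through Q1 2029: $162,574
Through Q2 2029: $177,141
Through Q3 2029: $181,846
Through Q4 2029: $182,411
Final cumulative total $182,411 ≤ $189,000; the threshold is never exceeded.

Not triggered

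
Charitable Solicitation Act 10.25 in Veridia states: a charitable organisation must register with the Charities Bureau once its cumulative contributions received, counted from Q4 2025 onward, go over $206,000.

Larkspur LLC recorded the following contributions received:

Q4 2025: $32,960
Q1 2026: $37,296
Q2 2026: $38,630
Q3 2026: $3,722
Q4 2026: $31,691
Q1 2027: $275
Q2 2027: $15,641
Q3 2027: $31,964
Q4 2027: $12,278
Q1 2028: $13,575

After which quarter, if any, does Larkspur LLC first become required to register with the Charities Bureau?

Through Q4 2025: $32,960
Through Q1 2026: $70,256
Through Q2 2026: $108,886
Through Q3 2026: $112,608
Through Q4 2026: $144,299
Through Q1 2027: $144,574
Through Q2 2027: $160,215
Through Q3 2027: $192,179
Through Q4 2027: $204,457
Through Q1 2028: $218,032 ← exceeds threshold

Q1 2028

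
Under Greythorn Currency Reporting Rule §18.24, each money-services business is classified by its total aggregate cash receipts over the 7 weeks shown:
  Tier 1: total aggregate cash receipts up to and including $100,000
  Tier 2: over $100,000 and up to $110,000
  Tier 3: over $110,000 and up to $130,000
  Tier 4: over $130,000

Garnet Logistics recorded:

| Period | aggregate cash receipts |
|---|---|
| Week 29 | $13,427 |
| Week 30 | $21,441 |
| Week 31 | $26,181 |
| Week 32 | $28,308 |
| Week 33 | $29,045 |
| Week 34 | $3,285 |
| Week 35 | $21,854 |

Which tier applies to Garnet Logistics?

Total aggregate cash receipts: $13,427 + $21,441 + $26,181 + $28,308 + $29,045 + $3,285 + $21,854 = $143,541.
$143,541 > $130,000, so Tier 4 applies.

Tier 4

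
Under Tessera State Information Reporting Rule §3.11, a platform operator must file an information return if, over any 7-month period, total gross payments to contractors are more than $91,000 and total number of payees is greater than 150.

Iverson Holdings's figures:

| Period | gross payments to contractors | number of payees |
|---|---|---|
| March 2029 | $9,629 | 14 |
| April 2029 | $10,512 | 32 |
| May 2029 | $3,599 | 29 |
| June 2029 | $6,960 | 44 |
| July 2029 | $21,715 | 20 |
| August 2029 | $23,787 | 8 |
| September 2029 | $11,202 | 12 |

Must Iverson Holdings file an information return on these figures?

Total gross payments to contractors: $9,629 + $10,512 + $3,599 + $6,960 + $21,715 + $23,787 + $11,202 = $87,404 (≤ $91,000).
Total number of payees: 14 + 32 + 29 + 44 + 20 + 8 + 12 = 159 (> 150).
The test is 'and': the rule requires both, and at least one is not exceeded.

No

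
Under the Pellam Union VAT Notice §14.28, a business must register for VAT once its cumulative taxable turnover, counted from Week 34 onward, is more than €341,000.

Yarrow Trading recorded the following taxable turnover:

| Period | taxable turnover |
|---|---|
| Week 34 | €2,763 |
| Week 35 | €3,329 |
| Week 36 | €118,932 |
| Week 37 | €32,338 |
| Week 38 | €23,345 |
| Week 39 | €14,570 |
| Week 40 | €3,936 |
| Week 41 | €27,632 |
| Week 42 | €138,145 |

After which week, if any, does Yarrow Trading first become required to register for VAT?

Week 42

Through Week 34: €2,763
Through Week 35: €6,092
Through Week 36: €125,024
Through Week 37: €157,362
Through Week 38: €180,707
Through Week 39: €195,277
Through Week 40: €199,213
Through Week 41: €226,845
Through Week 42: €364,990 ← exceeds threshold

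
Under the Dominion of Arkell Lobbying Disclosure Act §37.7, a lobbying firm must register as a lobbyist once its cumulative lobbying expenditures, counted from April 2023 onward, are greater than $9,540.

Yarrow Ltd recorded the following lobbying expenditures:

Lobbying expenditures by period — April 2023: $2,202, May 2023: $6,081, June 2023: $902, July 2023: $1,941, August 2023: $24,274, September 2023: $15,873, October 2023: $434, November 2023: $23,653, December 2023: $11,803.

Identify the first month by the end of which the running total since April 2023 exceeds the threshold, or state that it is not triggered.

Through April 2023: $2,202
Through May 2023: $8,283
Through June 2023: $9,185
Through July 2023: $11,126 ← exceeds threshold

July 2023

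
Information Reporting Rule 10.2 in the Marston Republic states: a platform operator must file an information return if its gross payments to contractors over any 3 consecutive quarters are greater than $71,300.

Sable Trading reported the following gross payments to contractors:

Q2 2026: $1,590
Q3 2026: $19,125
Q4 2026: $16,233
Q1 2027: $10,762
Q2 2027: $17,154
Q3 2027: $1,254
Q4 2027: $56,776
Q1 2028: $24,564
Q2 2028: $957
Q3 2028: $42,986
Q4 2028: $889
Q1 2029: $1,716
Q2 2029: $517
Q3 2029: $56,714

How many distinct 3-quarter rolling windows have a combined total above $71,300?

Q2 2026–Q4 2026: $1,590 + $19,125 + $16,233 = $36,948 (under)
Q3 2026–Q1 2027: $19,125 + $16,233 + $10,762 = $46,120 (under)
Q4 2026–Q2 2027: $16,233 + $10,762 + $17,154 = $44,149 (under)
Q1 2027–Q3 2027: $10,762 + $17,154 + $1,254 = $29,170 (under)
Q2 2027–Q4 2027: $17,154 + $1,254 + $56,776 = $75,184 (over)
Q3 2027–Q1 2028: $1,254 + $56,776 + $24,564 = $82,594 (over)
Q4 2027–Q2 2028: $56,776 + $24,564 + $957 = $82,297 (over)
Q1 2028–Q3 2028: $24,564 + $957 + $42,986 = $68,507 (under)
Q2 2028–Q4 2028: $957 + $42,986 + $889 = $44,832 (under)
Q3 2028–Q1 2029: $42,986 + $889 + $1,716 = $45,591 (under)
Q4 2028–Q2 2029: $889 + $1,716 + $517 = $3,122 (under)
Q1 2029–Q3 2029: $1,716 + $517 + $56,714 = $58,947 (under)
3 windows exceed the threshold.

3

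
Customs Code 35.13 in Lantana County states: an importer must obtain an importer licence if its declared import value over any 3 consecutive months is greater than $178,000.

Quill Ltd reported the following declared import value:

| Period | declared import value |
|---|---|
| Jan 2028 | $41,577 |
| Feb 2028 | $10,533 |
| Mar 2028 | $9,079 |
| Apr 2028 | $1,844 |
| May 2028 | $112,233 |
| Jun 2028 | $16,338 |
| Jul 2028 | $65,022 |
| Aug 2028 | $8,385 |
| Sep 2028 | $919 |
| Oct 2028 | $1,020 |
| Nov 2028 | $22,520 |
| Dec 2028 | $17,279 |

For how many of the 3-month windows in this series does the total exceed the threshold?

1

Jan 2028–Mar 2028: $41,577 + $10,533 + $9,079 = $61,189 (under)
Feb 2028–Apr 2028: $10,533 + $9,079 + $1,844 = $21,456 (under)
Mar 2028–May 2028: $9,079 + $1,844 + $112,233 = $123,156 (under)
Apr 2028–Jun 2028: $1,844 + $112,233 + $16,338 = $130,415 (under)
May 2028–Jul 2028: $112,233 + $16,338 + $65,022 = $193,593 (over)
Jun 2028–Aug 2028: $16,338 + $65,022 + $8,385 = $89,745 (under)
Jul 2028–Sep 2028: $65,022 + $8,385 + $919 = $74,326 (under)
Aug 2028–Oct 2028: $8,385 + $919 + $1,020 = $10,324 (under)
Sep 2028–Nov 2028: $919 + $1,020 + $22,520 = $24,459 (under)
Oct 2028–Dec 2028: $1,020 + $22,520 + $17,279 = $40,819 (under)
1 window exceeds the threshold.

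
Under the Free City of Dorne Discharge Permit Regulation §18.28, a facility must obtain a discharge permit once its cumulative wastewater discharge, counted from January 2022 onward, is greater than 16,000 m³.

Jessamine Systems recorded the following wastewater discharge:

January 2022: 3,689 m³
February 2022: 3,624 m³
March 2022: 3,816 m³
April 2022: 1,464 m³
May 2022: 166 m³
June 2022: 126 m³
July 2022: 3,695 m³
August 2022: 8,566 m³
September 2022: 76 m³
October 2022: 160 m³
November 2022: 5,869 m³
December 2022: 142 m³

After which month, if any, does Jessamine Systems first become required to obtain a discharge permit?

July 2022

Through January 2022: 3,689 m³
Through February 2022: 7,313 m³
Through March 2022: 11,129 m³
Through April 2022: 12,593 m³
Through May 2022: 12,759 m³
Through June 2022: 12,885 m³
Through July 2022: 16,580 m³ ← exceeds threshold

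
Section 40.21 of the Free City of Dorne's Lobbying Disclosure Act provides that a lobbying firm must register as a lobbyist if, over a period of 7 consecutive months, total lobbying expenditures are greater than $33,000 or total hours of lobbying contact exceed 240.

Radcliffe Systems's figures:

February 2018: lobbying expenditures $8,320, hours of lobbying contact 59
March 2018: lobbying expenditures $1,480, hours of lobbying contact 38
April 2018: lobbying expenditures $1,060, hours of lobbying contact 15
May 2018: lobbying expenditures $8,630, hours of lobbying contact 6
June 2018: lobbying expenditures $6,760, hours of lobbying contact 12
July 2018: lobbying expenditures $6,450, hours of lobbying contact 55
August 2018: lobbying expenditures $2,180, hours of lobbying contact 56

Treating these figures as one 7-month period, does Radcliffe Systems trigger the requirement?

Yes

Total lobbying expenditures: $8,320 + $1,480 + $1,060 + $8,630 + $6,760 + $6,450 + $2,180 = $34,880 (> $33,000).
Total hours of lobbying contact: 59 + 38 + 15 + 6 + 12 + 55 + 56 = 241 (> 240).
The test is 'or': at least one threshold is exceeded.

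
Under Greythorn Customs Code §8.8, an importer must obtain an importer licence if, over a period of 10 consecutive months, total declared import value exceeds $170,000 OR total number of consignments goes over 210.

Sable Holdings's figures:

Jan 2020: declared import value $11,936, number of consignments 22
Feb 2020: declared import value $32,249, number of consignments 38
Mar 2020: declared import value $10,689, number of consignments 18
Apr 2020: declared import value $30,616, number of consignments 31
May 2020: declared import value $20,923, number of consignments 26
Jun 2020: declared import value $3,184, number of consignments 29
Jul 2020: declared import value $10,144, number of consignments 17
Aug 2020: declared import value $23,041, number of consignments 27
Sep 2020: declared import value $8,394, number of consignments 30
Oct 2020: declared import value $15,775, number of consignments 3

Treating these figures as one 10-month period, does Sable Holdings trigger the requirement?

Total declared import value: $11,936 + $32,249 + $10,689 + $30,616 + $20,923 + $3,184 + $10,144 + $23,041 + $8,394 + $15,775 = $166,951 (≤ $170,000).
Total number of consignments: 22 + 38 + 18 + 31 + 26 + 29 + 17 + 27 + 30 + 3 = 241 (> 210).
The test is 'or': at least one threshold is exceeded.

Yes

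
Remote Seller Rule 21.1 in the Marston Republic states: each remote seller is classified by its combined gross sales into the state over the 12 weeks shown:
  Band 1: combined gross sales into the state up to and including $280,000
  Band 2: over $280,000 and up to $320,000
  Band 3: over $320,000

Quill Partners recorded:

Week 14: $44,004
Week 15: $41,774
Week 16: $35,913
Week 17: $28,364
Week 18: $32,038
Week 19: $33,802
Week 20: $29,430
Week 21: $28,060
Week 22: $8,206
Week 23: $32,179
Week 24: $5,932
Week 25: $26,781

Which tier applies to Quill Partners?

Band 3

Combined gross sales into the state: $44,004 + $41,774 + $35,913 + $28,364 + $32,038 + $33,802 + $29,430 + $28,060 + $8,206 + $32,179 + $5,932 + $26,781 = $346,483.
$346,483 > $320,000, so Band 3 applies.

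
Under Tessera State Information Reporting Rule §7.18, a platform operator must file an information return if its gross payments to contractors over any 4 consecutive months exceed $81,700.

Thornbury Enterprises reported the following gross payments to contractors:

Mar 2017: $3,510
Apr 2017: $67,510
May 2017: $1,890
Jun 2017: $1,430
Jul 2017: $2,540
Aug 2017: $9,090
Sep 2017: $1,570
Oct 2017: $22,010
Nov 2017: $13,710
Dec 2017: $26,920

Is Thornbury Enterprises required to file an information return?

No

Mar 2017–Jun 2017: $3,510 + $67,510 + $1,890 + $1,430 = $74,340 (under)
Apr 2017–Jul 2017: $67,510 + $1,890 + $1,430 + $2,540 = $73,370 (under)
May 2017–Aug 2017: $1,890 + $1,430 + $2,540 + $9,090 = $14,950 (under)
Jun 2017–Sep 2017: $1,430 + $2,540 + $9,090 + $1,570 = $14,630 (under)
Jul 2017–Oct 2017: $2,540 + $9,090 + $1,570 + $22,010 = $35,210 (under)
Aug 2017–Nov 2017: $9,090 + $1,570 + $22,010 + $13,710 = $46,380 (under)
Sep 2017–Dec 2017: $1,570 + $22,010 + $13,710 + $26,920 = $64,210 (under)
No window exceeds $81,700.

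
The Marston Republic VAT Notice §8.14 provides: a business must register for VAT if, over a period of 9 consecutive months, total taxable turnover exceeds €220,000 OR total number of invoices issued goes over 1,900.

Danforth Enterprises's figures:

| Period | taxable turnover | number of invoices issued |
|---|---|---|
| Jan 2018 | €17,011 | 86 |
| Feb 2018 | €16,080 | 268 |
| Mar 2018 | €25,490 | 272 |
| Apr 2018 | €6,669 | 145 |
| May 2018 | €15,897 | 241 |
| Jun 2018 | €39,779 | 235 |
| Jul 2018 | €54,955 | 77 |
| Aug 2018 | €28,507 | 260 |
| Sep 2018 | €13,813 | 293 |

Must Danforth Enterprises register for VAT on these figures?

Total taxable turnover: €17,011 + €16,080 + €25,490 + €6,669 + €15,897 + €39,779 + €54,955 + €28,507 + €13,813 = €218,201 (≤ €220,000).
Total number of invoices issued: 86 + 268 + 272 + 145 + 241 + 235 + 77 + 260 + 293 = 1,877 (≤ 1,900).
The test is 'or': neither threshold is exceeded.

No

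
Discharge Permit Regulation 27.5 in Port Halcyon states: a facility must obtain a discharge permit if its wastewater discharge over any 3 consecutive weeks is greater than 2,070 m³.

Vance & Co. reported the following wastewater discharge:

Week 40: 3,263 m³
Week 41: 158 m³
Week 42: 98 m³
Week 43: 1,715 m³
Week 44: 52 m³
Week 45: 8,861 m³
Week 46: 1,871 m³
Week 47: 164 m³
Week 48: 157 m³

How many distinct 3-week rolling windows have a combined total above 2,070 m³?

5

Week 40–Week 42: 3,263 m³ + 158 m³ + 98 m³ = 3,519 m³ (over)
Week 41–Week 43: 158 m³ + 98 m³ + 1,715 m³ = 1,971 m³ (under)
Week 42–Week 44: 98 m³ + 1,715 m³ + 52 m³ = 1,865 m³ (under)
Week 43–Week 45: 1,715 m³ + 52 m³ + 8,861 m³ = 10,628 m³ (over)
Week 44–Week 46: 52 m³ + 8,861 m³ + 1,871 m³ = 10,784 m³ (over)
Week 45–Week 47: 8,861 m³ + 1,871 m³ + 164 m³ = 10,896 m³ (over)
Week 46–Week 48: 1,871 m³ + 164 m³ + 157 m³ = 2,192 m³ (over)
5 windows exceed the threshold.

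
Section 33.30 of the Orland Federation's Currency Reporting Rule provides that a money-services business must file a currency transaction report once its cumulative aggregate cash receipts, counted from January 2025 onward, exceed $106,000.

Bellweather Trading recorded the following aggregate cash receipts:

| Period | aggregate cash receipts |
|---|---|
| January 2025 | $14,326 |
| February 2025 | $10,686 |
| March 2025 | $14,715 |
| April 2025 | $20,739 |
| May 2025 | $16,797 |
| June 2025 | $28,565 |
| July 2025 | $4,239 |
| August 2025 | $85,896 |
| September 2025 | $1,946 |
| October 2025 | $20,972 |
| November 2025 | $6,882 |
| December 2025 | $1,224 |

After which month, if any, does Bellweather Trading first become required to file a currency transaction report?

July 2025

Through January 2025: $14,326
Through February 2025: $25,012
Through March 2025: $39,727
Through April 2025: $60,466
Through May 2025: $77,263
Through June 2025: $105,828
Through July 2025: $110,067 ← exceeds threshold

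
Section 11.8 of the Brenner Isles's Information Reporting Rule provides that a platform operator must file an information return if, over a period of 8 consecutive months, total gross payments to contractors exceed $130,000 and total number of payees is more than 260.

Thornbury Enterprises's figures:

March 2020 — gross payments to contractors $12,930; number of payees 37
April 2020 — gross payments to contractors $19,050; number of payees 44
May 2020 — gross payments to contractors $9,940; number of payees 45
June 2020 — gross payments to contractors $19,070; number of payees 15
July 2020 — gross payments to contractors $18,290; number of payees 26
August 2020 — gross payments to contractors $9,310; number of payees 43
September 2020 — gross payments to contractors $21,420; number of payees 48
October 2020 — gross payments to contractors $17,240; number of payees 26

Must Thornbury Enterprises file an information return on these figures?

Total gross payments to contractors: $12,930 + $19,050 + $9,940 + $19,070 + $18,290 + $9,310 + $21,420 + $17,240 = $127,250 (≤ $130,000).
Total number of payees: 37 + 44 + 45 + 15 + 26 + 43 + 48 + 26 = 284 (> 260).
The test is 'and': the rule requires both, and at least one is not exceeded.

No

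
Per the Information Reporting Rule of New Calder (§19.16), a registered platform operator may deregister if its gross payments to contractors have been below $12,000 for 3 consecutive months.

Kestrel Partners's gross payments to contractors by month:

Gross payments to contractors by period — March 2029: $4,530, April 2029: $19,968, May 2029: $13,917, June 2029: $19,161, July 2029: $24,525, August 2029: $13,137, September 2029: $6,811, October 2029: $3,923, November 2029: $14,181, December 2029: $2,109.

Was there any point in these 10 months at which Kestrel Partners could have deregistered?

No

Months below $12,000: March 2029, September 2029, October 2029, December 2029.
Longest run of consecutive months below the threshold: 2.
2 < 3, so Kestrel Partners never became eligible.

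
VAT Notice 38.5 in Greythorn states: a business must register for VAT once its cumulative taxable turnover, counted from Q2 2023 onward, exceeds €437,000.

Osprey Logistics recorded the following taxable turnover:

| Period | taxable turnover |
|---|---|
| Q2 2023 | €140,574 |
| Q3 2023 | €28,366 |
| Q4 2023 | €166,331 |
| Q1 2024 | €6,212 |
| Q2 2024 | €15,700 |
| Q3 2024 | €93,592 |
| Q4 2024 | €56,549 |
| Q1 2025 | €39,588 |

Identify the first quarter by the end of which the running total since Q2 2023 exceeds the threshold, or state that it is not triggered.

Q3 2024

Through Q2 2023: €140,574
Through Q3 2023: €168,940
Through Q4 2023: €335,271
Through Q1 2024: €341,483
Through Q2 2024: €357,183
Through Q3 2024: €450,775 ← exceeds threshold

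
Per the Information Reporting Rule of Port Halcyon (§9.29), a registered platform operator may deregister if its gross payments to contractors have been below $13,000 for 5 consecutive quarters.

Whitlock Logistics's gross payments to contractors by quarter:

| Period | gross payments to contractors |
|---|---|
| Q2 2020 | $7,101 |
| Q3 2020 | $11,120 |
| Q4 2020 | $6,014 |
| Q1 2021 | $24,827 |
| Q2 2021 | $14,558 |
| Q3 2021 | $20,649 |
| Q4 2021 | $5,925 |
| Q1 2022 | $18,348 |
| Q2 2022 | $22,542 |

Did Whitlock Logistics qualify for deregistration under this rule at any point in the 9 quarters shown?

Quarters below $13,000: Q2 2020, Q3 2020, Q4 2020, Q4 2021.
Longest run of consecutive quarters below the threshold: 3.
3 < 5, so Whitlock Logistics never became eligible.

No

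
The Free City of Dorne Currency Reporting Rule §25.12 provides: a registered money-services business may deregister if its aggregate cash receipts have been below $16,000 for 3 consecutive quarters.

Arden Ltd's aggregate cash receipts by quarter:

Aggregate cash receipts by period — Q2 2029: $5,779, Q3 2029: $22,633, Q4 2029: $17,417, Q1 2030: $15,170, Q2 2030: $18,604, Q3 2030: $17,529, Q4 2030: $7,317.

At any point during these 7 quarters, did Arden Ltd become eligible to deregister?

Quarters below $16,000: Q2 2029, Q1 2030, Q4 2030.
Longest run of consecutive quarters below the threshold: 1.
1 < 3, so Arden Ltd never became eligible.

No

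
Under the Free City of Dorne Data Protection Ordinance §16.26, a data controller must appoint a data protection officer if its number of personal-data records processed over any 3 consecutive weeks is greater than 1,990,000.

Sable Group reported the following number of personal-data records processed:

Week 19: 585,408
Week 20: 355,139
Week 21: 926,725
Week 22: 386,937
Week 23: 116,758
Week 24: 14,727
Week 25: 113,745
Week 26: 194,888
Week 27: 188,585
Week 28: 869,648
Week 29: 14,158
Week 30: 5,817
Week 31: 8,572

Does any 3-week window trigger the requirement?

No

Week 19–Week 21: 585,408 + 355,139 + 926,725 = 1,867,272 (under)
Week 20–Week 22: 355,139 + 926,725 + 386,937 = 1,668,801 (under)
Week 21–Week 23: 926,725 + 386,937 + 116,758 = 1,430,420 (under)
Week 22–Week 24: 386,937 + 116,758 + 14,727 = 518,422 (under)
Week 23–Week 25: 116,758 + 14,727 + 113,745 = 245,230 (under)
Week 24–Week 26: 14,727 + 113,745 + 194,888 = 323,360 (under)
Week 25–Week 27: 113,745 + 194,888 + 188,585 = 497,218 (under)
Week 26–Week 28: 194,888 + 188,585 + 869,648 = 1,253,121 (under)
Week 27–Week 29: 188,585 + 869,648 + 14,158 = 1,072,391 (under)
Week 28–Week 30: 869,648 + 14,158 + 5,817 = 889,623 (under)
Week 29–Week 31: 14,158 + 5,817 + 8,572 = 28,547 (under)
No window exceeds 1,990,000.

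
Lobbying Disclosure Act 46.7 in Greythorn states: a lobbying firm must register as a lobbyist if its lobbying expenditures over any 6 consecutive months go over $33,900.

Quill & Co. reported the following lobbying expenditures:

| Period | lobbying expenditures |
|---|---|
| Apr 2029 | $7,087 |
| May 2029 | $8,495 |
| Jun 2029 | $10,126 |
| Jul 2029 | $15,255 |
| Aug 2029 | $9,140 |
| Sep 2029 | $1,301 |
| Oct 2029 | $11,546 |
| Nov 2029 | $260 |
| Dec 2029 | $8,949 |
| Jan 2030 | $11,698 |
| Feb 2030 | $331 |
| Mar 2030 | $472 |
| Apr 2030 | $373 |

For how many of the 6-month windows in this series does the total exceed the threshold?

Apr 2029–Sep 2029: $7,087 + $8,495 + $10,126 + $15,255 + $9,140 + $1,301 = $51,404 (over)
May 2029–Oct 2029: $8,495 + $10,126 + $15,255 + $9,140 + $1,301 + $11,546 = $55,863 (over)
Jun 2029–Nov 2029: $10,126 + $15,255 + $9,140 + $1,301 + $11,546 + $260 = $47,628 (over)
Jul 2029–Dec 2029: $15,255 + $9,140 + $1,301 + $11,546 + $260 + $8,949 = $46,451 (over)
Aug 2029–Jan 2030: $9,140 + $1,301 + $11,546 + $260 + $8,949 + $11,698 = $42,894 (over)
Sep 2029–Feb 2030: $1,301 + $11,546 + $260 + $8,949 + $11,698 + $331 = $34,085 (over)
Oct 2029–Mar 2030: $11,546 + $260 + $8,949 + $11,698 + $331 + $472 = $33,256 (under)
Nov 2029–Apr 2030: $260 + $8,949 + $11,698 + $331 + $472 + $373 = $22,083 (under)
6 windows exceed the threshold.

6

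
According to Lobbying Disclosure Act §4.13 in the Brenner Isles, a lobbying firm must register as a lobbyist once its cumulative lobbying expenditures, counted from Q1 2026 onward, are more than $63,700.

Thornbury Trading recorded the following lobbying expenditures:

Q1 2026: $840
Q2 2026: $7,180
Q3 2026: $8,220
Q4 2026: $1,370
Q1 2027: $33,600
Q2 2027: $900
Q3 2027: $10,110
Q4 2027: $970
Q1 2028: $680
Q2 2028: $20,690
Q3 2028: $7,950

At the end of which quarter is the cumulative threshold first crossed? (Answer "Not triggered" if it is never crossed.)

Through Q1 2026: $840
Through Q2 2026: $8,020
Through Q3 2026: $16,240
Through Q4 2026: $17,610
Through Q1 2027: $51,210
Through Q2 2027: $52,110
Through Q3 2027: $62,220
Through Q4 2027: $63,190
Through Q1 2028: $63,870 ← exceeds threshold

Q1 2028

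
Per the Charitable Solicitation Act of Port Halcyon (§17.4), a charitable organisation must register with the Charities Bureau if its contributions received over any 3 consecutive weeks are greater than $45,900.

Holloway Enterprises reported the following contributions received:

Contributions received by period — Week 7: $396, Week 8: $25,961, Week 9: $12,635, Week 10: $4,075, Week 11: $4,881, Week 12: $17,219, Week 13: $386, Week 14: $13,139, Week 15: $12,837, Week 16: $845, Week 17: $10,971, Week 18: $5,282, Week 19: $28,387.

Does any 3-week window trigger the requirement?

Week 7–Week 9: $396 + $25,961 + $12,635 = $38,992 (under)
Week 8–Week 10: $25,961 + $12,635 + $4,075 = $42,671 (under)
Week 9–Week 11: $12,635 + $4,075 + $4,881 = $21,591 (under)
Week 10–Week 12: $4,075 + $4,881 + $17,219 = $26,175 (under)
Week 11–Week 13: $4,881 + $17,219 + $386 = $22,486 (under)
Week 12–Week 14: $17,219 + $386 + $13,139 = $30,744 (under)
Week 13–Week 15: $386 + $13,139 + $12,837 = $26,362 (under)
Week 14–Week 16: $13,139 + $12,837 + $845 = $26,821 (under)
Week 15–Week 17: $12,837 + $845 + $10,971 = $24,653 (under)
Week 16–Week 18: $845 + $10,971 + $5,282 = $17,098 (under)
Week 17–Week 19: $10,971 + $5,282 + $28,387 = $44,640 (under)
No window exceeds $45,900.

No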